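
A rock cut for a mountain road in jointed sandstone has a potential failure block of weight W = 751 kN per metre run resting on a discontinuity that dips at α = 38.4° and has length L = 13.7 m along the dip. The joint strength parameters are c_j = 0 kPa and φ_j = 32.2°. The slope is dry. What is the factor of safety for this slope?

FS = 0.79

Resolving the block weight along and normal to the plane and applying the Mohr–Coulomb strength on the joint:
N' = W cosα = 751·cos38.4° = 588.6 kN/m
Driving force T = W sinα = 751·sin38.4° = 466.5 kN/m
Resisting force R = c_j·L + N'·tanφ_j = 0·13.7 + 588.6·tan32.2° = 0.0 + 370.6 = 370.6 kN/m
FS = R / T = 370.6 / 466.5 = 0.795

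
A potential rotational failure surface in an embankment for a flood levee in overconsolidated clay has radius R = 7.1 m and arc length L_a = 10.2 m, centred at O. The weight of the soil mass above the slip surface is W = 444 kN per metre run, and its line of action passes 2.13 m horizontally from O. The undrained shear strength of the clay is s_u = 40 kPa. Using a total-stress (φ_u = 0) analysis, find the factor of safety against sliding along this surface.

Taking moments about the centre O, the resisting moment is provided by the undrained shear strength acting along the arc:
M_R = s_u·L_a·R = 40·10.20·7.1 = 2896.8 kN·m/m
M_D = W·d = 444·2.13 = 945.7 kN·m/m
FS = M_R / M_D = 2896.8 / 945.7 = 3.063

FS = 3.06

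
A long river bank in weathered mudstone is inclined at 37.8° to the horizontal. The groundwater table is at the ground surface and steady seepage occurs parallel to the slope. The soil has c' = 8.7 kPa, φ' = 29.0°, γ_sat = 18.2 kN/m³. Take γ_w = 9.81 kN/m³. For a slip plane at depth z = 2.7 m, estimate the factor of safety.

FS = 0.70

With seepage parallel to the slope and the water table at the surface, the effective normal stress on the slip plane uses the buoyant unit weight γ' = γ_sat − γ_w while the driving shear stress uses γ_sat:
FS = [c' + γ' z cos²β tanφ'] / [γ_sat z sinβ cosβ]
γ' = 18.2 − 9.81 = 8.39 kN/m³
Numerator = 8.7 + 8.39·2.7·cos²37.8°·tan29.0° = 8.7 + 8.39·2.7·0.6243·0.5543 = 16.540 kPa
Denominator = 18.2·2.7·sin37.8°·cos37.8° = 18.2·2.7·0.6129·0.7902 = 23.798 kPa
FS = 16.540 / 23.798 = 0.695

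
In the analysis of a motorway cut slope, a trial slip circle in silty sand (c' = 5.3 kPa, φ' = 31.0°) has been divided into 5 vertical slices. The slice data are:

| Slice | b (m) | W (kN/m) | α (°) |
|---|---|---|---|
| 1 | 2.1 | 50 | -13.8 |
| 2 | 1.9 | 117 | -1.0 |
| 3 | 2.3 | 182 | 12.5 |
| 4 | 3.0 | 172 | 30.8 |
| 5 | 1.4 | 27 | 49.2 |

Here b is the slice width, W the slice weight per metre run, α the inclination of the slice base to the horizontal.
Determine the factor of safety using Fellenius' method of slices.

FS = 2.76

Ordinary method of slices: FS = Σ[c'·Δl_i + (W_i cosα_i)·tanφ'] / Σ W_i sinα_i, with Δl_i = b_i / cosα_i.
Slice 1: Δl = 2.1/cos(-13.8°) = 2.162 m; N'_1 = 50·cos(-13.8°) = 48.6; c'Δl = 11.46; W sinα = -11.9
Slice 2: Δl = 1.9/cos(-1.0°) = 1.900 m; N'_2 = 117·cos(-1.0°) = 117.0; c'Δl = 10.07; W sinα = -2.0
Slice 3: Δl = 2.3/cos12.5° = 2.356 m; N'_3 = 182·cos12.5° = 177.7; c'Δl = 12.49; W sinα = 39.4
Slice 4: Δl = 3.0/cos30.8° = 3.493 m; N'_4 = 172·cos30.8° = 147.7; c'Δl = 18.51; W sinα = 88.1
Slice 5: Δl = 1.4/cos49.2° = 2.143 m; N'_5 = 27·cos49.2° = 17.6; c'Δl = 11.36; W sinα = 20.4
Σc'Δl = 63.9 kN/m; ΣN' = 508.6 kN/m; ΣW sinα = 133.9 kN/m
Resisting = 63.9 + 508.6·tan31.0° = 63.9 + 305.6 = 369.5 kN/m
FS = 369.5 / 133.9 = 2.759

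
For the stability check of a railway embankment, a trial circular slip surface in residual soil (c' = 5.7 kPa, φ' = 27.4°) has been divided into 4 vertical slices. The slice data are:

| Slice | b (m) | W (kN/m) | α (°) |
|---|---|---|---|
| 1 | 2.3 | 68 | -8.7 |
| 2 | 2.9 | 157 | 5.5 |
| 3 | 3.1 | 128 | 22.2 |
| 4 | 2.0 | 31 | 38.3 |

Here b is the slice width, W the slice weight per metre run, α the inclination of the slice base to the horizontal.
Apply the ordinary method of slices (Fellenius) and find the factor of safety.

FS = 3.50

Ordinary method of slices: FS = Σ[c'·Δl_i + (W_i cosα_i)·tanφ'] / Σ W_i sinα_i, with Δl_i = b_i / cosα_i.
Slice 1: Δl = 2.3/cos(-8.7°) = 2.327 m; N'_1 = 68·cos(-8.7°) = 67.2; c'Δl = 13.26; W sinα = -10.3
Slice 2: Δl = 2.9/cos5.5° = 2.913 m; N'_2 = 157·cos5.5° = 156.3; c'Δl = 16.61; W sinα = 15.0
Slice 3: Δl = 3.1/cos22.2° = 3.348 m; N'_3 = 128·cos22.2° = 118.5; c'Δl = 19.08; W sinα = 48.4
Slice 4: Δl = 2.0/cos38.3° = 2.548 m; N'_4 = 31·cos38.3° = 24.3; c'Δl = 14.53; W sinα = 19.2
Σc'Δl = 63.5 kN/m; ΣN' = 366.3 kN/m; ΣW sinα = 72.3 kN/m
Resisting = 63.5 + 366.3·tan27.4° = 63.5 + 189.9 = 253.4 kN/m
FS = 253.4 / 72.3 = 3.503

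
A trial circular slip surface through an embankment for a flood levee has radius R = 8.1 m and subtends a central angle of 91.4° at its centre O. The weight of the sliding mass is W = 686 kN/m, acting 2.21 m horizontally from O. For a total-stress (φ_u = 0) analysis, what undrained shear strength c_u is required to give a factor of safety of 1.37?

FS = c_u·L_a·R / (W·d), so c_u = FS·W·d / (L_a·R).
Arc length L_a = R·θ = 8.1·(91.4°·π/180) = 8.1·1.5952 = 12.92 m
c_u = 1.37·686·2.21 / (12.92·8.1) = 2077.0 / 104.66 = 19.84 kPa

c_u = 19.8 kPa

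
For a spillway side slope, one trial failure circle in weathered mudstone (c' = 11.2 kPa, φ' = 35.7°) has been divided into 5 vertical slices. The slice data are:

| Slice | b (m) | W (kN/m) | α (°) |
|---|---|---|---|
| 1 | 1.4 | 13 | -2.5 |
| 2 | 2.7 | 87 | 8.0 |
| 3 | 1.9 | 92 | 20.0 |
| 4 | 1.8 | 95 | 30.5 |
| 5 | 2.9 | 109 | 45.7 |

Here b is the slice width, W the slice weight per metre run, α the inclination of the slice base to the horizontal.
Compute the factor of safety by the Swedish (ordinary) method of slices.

FS = 2.28

Ordinary method of slices: FS = Σ[c'·Δl_i + (W_i cosα_i)·tanφ'] / Σ W_i sinα_i, with Δl_i = b_i / cosα_i.
Slice 1: Δl = 1.4/cos(-2.5°) = 1.401 m; N'_1 = 13·cos(-2.5°) = 13.0; c'Δl = 15.69; W sinα = -0.6
Slice 2: Δl = 2.7/cos8.0° = 2.727 m; N'_2 = 87·cos8.0° = 86.2; c'Δl = 30.54; W sinα = 12.1
Slice 3: Δl = 1.9/cos20.0° = 2.022 m; N'_3 = 92·cos20.0° = 86.5; c'Δl = 22.65; W sinα = 31.5
Slice 4: Δl = 1.8/cos30.5° = 2.089 m; N'_4 = 95·cos30.5° = 81.9; c'Δl = 23.40; W sinα = 48.2
Slice 5: Δl = 2.9/cos45.7° = 4.152 m; N'_5 = 109·cos45.7° = 76.1; c'Δl = 46.51; W sinα = 78.0
Σc'Δl = 138.8 kN/m; ΣN' = 343.6 kN/m; ΣW sinα = 169.2 kN/m
Resisting = 138.8 + 343.6·tan35.7° = 138.8 + 246.9 = 385.7 kN/m
FS = 385.7 / 169.2 = 2.279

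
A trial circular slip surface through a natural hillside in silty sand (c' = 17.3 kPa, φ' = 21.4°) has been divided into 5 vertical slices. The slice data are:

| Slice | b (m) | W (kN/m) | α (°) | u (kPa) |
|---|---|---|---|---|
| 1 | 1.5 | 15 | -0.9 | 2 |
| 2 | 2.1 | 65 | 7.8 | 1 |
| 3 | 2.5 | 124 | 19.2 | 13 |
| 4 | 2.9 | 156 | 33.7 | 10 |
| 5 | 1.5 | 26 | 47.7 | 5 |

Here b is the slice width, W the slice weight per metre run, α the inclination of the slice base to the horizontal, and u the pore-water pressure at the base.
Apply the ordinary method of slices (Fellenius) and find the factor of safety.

Ordinary method of slices: FS = Σ[c'·Δl_i + (W_i cosα_i − u_i·Δl_i)·tanφ'] / Σ W_i sinα_i, with Δl_i = b_i / cosα_i.
Slice 1: Δl = 1.5/cos(-0.9°) = 1.500 m; N'_1 = 15·cos(-0.9°) − 2·1.500 = 12.0; c'Δl = 25.95; W sinα = -0.2
Slice 2: Δl = 2.1/cos7.8° = 2.120 m; N'_2 = 65·cos7.8° − 1·2.120 = 62.3; c'Δl = 36.67; W sinα = 8.8
Slice 3: Δl = 2.5/cos19.2° = 2.647 m; N'_3 = 124·cos19.2° − 13·2.647 = 82.7; c'Δl = 45.80; W sinα = 40.8
Slice 4: Δl = 2.9/cos33.7° = 3.486 m; N'_4 = 156·cos33.7° − 10·3.486 = 94.9; c'Δl = 60.30; W sinα = 86.6
Slice 5: Δl = 1.5/cos47.7° = 2.229 m; N'_5 = 26·cos47.7° − 5·2.229 = 6.4; c'Δl = 38.56; W sinα = 19.2
Σc'Δl = 207.3 kN/m; ΣN' = 258.2 kN/m; ΣW sinα = 155.2 kN/m
Resisting = 207.3 + 258.2·tan21.4° = 207.3 + 101.2 = 308.5 kN/m
FS = 308.5 / 155.2 = 1.988

FS = 1.99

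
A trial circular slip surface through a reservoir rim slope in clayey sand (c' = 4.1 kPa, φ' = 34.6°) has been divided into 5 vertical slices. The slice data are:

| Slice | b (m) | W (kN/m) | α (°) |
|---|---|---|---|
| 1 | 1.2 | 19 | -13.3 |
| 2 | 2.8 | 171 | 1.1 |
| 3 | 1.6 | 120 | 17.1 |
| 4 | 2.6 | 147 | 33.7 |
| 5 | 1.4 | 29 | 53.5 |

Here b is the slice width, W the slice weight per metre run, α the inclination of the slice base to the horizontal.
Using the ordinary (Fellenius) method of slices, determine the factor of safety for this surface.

FS = 2.53

Ordinary method of slices: FS = Σ[c'·Δl_i + (W_i cosα_i)·tanφ'] / Σ W_i sinα_i, with Δl_i = b_i / cosα_i.
Slice 1: Δl = 1.2/cos(-13.3°) = 1.233 m; N'_1 = 19·cos(-13.3°) = 18.5; c'Δl = 5.06; W sinα = -4.4
Slice 2: Δl = 2.8/cos1.1° = 2.801 m; N'_2 = 171·cos1.1° = 171.0; c'Δl = 11.48; W sinα = 3.3
Slice 3: Δl = 1.6/cos17.1° = 1.674 m; N'_3 = 120·cos17.1° = 114.7; c'Δl = 6.86; W sinα = 35.3
Slice 4: Δl = 2.6/cos33.7° = 3.125 m; N'_4 = 147·cos33.7° = 122.3; c'Δl = 12.81; W sinα = 81.6
Slice 5: Δl = 1.4/cos53.5° = 2.354 m; N'_5 = 29·cos53.5° = 17.2; c'Δl = 9.65; W sinα = 23.3
Σc'Δl = 45.9 kN/m; ΣN' = 443.7 kN/m; ΣW sinα = 139.1 kN/m
Resisting = 45.9 + 443.7·tan34.6° = 45.9 + 306.1 = 352.0 kN/m
FS = 352.0 / 139.1 = 2.531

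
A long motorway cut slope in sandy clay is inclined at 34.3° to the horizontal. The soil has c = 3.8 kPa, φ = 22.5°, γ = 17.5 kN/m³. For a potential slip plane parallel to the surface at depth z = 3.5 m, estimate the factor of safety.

For an infinite slope with a slip plane parallel to the surface (no pore pressure): FS = [c + γz cos²β tanφ] / [γz sinβ cosβ].
γz = 17.5·3.5 = 61.25 kN/m²
Numerator = 3.8 + 61.25·cos²34.3°·tan22.5° = 3.8 + 61.25·0.6824·0.4142 = 21.114 kPa
Denominator = 61.25·sin34.3°·cos34.3° = 61.25·0.5635·0.8261 = 28.514 kPa
FS = 21.114 / 28.514 = 0.740

FS = 0.74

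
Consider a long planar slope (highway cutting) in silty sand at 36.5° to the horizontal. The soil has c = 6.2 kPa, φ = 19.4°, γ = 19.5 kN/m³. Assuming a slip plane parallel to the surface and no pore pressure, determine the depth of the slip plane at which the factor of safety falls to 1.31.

z = 0.80 m

Setting FS = 1.31 in FS = [c + γz cos²β tanφ] / [γz sinβ cosβ] and solving for z:
z = c / [γ cosβ (FS·sinβ − cosβ·tanφ)]
  = 6.2 / [19.5·cos36.5°·(1.31·sin36.5° − cos36.5°·tan19.4°)]
  = 6.2 / [19.5·0.8039·(1.31·0.5948 − 0.8039·0.3522)]
  = 6.2 / 7.7770 = 0.797 m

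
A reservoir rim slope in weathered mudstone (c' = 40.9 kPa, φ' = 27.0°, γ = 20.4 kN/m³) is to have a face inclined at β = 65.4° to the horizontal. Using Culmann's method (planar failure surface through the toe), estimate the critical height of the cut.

H_c = 30.04 m

Culmann's analysis gives the critical failure plane at α_cr = (β + φ')/2 = (65.4 + 27.0)/2 = 46.2°, and the critical height
H_c = (4c'/γ) · sinβ cosφ' / [1 − cos(β − φ')]
    = (4·40.9/20.4) · sin65.4°·cos27.0° / [1 − cos(38.4°)]
    = 8.020 · 0.9092·0.8910 / [1 − 0.7837]
    = 8.020 · 0.8101 / 0.2163
    = 30.04 m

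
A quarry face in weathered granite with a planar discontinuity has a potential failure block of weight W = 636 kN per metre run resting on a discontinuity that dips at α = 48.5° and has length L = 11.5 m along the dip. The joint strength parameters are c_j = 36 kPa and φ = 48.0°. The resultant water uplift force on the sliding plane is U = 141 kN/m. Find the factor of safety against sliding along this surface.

Resolving the block weight along and normal to the plane and applying the Mohr–Coulomb strength on the joint:
N' = W cosα − U = 636·cos48.5° − 141 = 280.4 kN/m
Driving force T = W sinα = 636·sin48.5° = 476.3 kN/m
Resisting force R = c_j·L + N'·tanφ = 36·11.5 + 280.4·tan48.0° = 414.0 + 311.4 = 725.4 kN/m
FS = R / T = 725.4 / 476.3 = 1.523

FS = 1.52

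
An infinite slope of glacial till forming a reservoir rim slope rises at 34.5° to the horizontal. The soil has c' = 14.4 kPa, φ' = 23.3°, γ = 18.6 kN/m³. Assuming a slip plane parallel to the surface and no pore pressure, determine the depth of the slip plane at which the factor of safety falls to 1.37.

z = 2.23 m

Setting FS = 1.37 in FS = [c' + γz cos²β tanφ'] / [γz sinβ cosβ] and solving for z:
z = c' / [γ cosβ (FS·sinβ − cosβ·tanφ')]
  = 14.4 / [18.6·cos34.5°·(1.37·sin34.5° − cos34.5°·tan23.3°)]
  = 14.4 / [18.6·0.8241·(1.37·0.5664 − 0.8241·0.4307)]
  = 14.4 / 6.4542 = 2.231 m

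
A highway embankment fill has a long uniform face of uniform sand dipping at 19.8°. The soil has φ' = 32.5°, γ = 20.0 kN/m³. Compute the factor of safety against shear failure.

FS = 1.77

For a dry cohesionless infinite slope the factor of safety is FS = tanφ' / tanβ.
FS = tan32.5° / tan19.8° = 0.6371 / 0.3600 = 1.770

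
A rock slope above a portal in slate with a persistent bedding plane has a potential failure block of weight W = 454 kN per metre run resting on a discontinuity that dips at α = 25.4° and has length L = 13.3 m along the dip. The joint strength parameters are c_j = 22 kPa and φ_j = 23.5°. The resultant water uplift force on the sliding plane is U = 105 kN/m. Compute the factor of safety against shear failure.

Resolving the block weight along and normal to the plane and applying the Mohr–Coulomb strength on the joint:
N' = W cosα − U = 454·cos25.4° − 105 = 305.1 kN/m
Driving force T = W sinα = 454·sin25.4° = 194.7 kN/m
Resisting force R = c_j·L + N'·tanφ_j = 22·13.3 + 305.1·tan23.5° = 292.6 + 132.7 = 425.3 kN/m
FS = R / T = 425.3 / 194.7 = 2.184

FS = 2.18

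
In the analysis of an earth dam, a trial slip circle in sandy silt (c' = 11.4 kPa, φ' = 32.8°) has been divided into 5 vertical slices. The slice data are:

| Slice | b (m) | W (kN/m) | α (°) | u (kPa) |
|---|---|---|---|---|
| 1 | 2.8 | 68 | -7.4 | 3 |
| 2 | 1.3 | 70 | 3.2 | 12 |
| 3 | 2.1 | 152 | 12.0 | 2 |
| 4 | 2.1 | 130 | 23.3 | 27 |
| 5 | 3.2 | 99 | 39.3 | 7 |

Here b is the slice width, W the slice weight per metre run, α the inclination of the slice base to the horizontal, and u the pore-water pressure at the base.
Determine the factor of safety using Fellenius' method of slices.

FS = 2.69

Ordinary method of slices: FS = Σ[c'·Δl_i + (W_i cosα_i − u_i·Δl_i)·tanφ'] / Σ W_i sinα_i, with Δl_i = b_i / cosα_i.
Slice 1: Δl = 2.8/cos(-7.4°) = 2.824 m; N'_1 = 68·cos(-7.4°) − 3·2.824 = 59.0; c'Δl = 32.19; W sinα = -8.8
Slice 2: Δl = 1.3/cos3.2° = 1.302 m; N'_2 = 70·cos3.2° − 12·1.302 = 54.3; c'Δl = 14.84; W sinα = 3.9
Slice 3: Δl = 2.1/cos12.0° = 2.147 m; N'_3 = 152·cos12.0° − 2·2.147 = 144.4; c'Δl = 24.47; W sinα = 31.6
Slice 4: Δl = 2.1/cos23.3° = 2.286 m; N'_4 = 130·cos23.3° − 27·2.286 = 57.7; c'Δl = 26.07; W sinα = 51.4
Slice 5: Δl = 3.2/cos39.3° = 4.135 m; N'_5 = 99·cos39.3° − 7·4.135 = 47.7; c'Δl = 47.14; W sinα = 62.7
Σc'Δl = 144.7 kN/m; ΣN' = 362.9 kN/m; ΣW sinα = 140.9 kN/m
Resisting = 144.7 + 362.9·tan32.8° = 144.7 + 233.9 = 378.6 kN/m
FS = 378.6 / 140.9 = 2.688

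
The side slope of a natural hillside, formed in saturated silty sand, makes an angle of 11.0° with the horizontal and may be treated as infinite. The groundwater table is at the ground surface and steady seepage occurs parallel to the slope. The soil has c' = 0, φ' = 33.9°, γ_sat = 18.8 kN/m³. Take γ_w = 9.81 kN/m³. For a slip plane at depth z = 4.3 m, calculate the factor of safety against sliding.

FS = 1.65

With seepage parallel to the slope and the water table at the surface, the effective normal stress on the slip plane uses the buoyant unit weight γ' = γ_sat − γ_w while the driving shear stress uses γ_sat:
FS = [c' + γ' z cos²β tanφ'] / [γ_sat z sinβ cosβ]
(For c' = 0 this reduces to FS = (γ'/γ_sat)·tanφ'/tanβ.)
γ' = 18.8 − 9.81 = 8.99 kN/m³
Numerator = 0.0 + 8.99·4.3·cos²11.0°·tan33.9° = 0.0 + 8.99·4.3·0.9636·0.6720 = 25.031 kPa
Denominator = 18.8·4.3·sin11.0°·cos11.0° = 18.8·4.3·0.1908·0.9816 = 15.142 kPa
FS = 25.031 / 15.142 = 1.653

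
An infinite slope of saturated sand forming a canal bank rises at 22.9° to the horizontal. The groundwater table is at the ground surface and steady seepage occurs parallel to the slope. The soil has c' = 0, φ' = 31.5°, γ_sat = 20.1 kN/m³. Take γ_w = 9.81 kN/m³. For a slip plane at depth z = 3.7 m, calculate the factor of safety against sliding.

With seepage parallel to the slope and the water table at the surface, the effective normal stress on the slip plane uses the buoyant unit weight γ' = γ_sat − γ_w while the driving shear stress uses γ_sat:
FS = [c' + γ' z cos²β tanφ'] / [γ_sat z sinβ cosβ]
(For c' = 0 this reduces to FS = (γ'/γ_sat)·tanφ'/tanβ.)
γ' = 20.1 − 9.81 = 10.29 kN/m³
Numerator = 0.0 + 10.29·3.7·cos²22.9°·tan31.5° = 0.0 + 10.29·3.7·0.8486·0.6128 = 19.798 kPa
Denominator = 20.1·3.7·sin22.9°·cos22.9° = 20.1·3.7·0.3891·0.9212 = 26.658 kPa
FS = 19.798 / 26.658 = 0.743

FS = 0.74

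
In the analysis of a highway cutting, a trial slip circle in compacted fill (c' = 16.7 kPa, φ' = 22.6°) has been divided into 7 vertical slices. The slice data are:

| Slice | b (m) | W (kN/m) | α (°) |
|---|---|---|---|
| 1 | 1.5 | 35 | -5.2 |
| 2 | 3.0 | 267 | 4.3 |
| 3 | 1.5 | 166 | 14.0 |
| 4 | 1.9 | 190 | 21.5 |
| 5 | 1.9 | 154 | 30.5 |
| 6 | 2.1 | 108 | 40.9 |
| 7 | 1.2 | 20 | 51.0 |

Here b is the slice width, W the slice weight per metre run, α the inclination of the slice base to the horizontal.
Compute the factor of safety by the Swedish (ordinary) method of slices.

FS = 2.10

Ordinary method of slices: FS = Σ[c'·Δl_i + (W_i cosα_i)·tanφ'] / Σ W_i sinα_i, with Δl_i = b_i / cosα_i.
Slice 1: Δl = 1.5/cos(-5.2°) = 1.506 m; N'_1 = 35·cos(-5.2°) = 34.9; c'Δl = 25.15; W sinα = -3.2
Slice 2: Δl = 3.0/cos4.3° = 3.008 m; N'_2 = 267·cos4.3° = 266.2; c'Δl = 50.24; W sinα = 20.0
Slice 3: Δl = 1.5/cos14.0° = 1.546 m; N'_3 = 166·cos14.0° = 161.1; c'Δl = 25.82; W sinα = 40.2
Slice 4: Δl = 1.9/cos21.5° = 2.042 m; N'_4 = 190·cos21.5° = 176.8; c'Δl = 34.10; W sinα = 69.6
Slice 5: Δl = 1.9/cos30.5° = 2.205 m; N'_5 = 154·cos30.5° = 132.7; c'Δl = 36.83; W sinα = 78.2
Slice 6: Δl = 2.1/cos40.9° = 2.778 m; N'_6 = 108·cos40.9° = 81.6; c'Δl = 46.40; W sinα = 70.7
Slice 7: Δl = 1.2/cos51.0° = 1.907 m; N'_7 = 20·cos51.0° = 12.6; c'Δl = 31.84; W sinα = 15.5
Σc'Δl = 250.4 kN/m; ΣN' = 865.9 kN/m; ΣW sinα = 291.1 kN/m
Resisting = 250.4 + 865.9·tan22.6° = 250.4 + 360.4 = 610.8 kN/m
FS = 610.8 / 291.1 = 2.099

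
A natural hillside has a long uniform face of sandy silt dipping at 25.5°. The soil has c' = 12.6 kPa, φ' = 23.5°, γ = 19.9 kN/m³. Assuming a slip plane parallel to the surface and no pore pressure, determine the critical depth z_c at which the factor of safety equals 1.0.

z_c = 18.43 m

Setting FS = 1.00 in FS = [c' + γz cos²β tanφ'] / [γz sinβ cosβ] and solving for z:
z = c' / [γ cosβ (FS·sinβ − cosβ·tanφ')]
  = 12.6 / [19.9·cos25.5°·(1.00·sin25.5° − cos25.5°·tan23.5°)]
  = 12.6 / [19.9·0.9026·(1.00·0.4305 − 0.9026·0.4348)]
  = 12.6 / 0.6835 = 18.434 m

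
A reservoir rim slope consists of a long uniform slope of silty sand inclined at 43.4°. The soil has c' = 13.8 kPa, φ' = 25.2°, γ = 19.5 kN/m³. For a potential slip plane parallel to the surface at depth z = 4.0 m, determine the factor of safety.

FS = 0.85

For an infinite slope with a slip plane parallel to the surface (no pore pressure): FS = [c' + γz cos²β tanφ'] / [γz sinβ cosβ].
γz = 19.5·4.0 = 78.00 kN/m²
Numerator = 13.8 + 78.00·cos²43.4°·tan25.2° = 13.8 + 78.00·0.5279·0.4706 = 33.176 kPa
Denominator = 78.00·sin43.4°·cos43.4° = 78.00·0.6871·0.7266 = 38.939 kPa
FS = 33.176 / 38.939 = 0.852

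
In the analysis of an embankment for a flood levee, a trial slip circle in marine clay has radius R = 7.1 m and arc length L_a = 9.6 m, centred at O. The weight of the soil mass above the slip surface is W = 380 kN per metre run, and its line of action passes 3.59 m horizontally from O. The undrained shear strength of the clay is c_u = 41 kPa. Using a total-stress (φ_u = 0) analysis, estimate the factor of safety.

Taking moments about the centre O, the resisting moment is provided by the undrained shear strength acting along the arc:
M_R = c_u·L_a·R = 41·9.60·7.1 = 2794.6 kN·m/m
M_D = W·d = 380·3.59 = 1364.2 kN·m/m
FS = M_R / M_D = 2794.6 / 1364.2 = 2.048

FS = 2.05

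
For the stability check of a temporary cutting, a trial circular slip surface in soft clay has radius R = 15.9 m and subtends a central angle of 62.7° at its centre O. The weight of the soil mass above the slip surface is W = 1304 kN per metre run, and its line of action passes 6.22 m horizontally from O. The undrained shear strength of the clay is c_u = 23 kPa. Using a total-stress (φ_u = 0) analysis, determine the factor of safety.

FS = 0.78

Taking moments about the centre O, the resisting moment is provided by the undrained shear strength acting along the arc:
Arc length L_a = R·θ = 15.9·(62.7°·π/180) = 15.9·1.0943 = 17.40 m
M_R = c_u·L_a·R = 23·17.40·15.9 = 6363.1 kN·m/m
M_D = W·d = 1304·6.22 = 8110.9 kN·m/m
FS = M_R / M_D = 6363.1 / 8110.9 = 0.785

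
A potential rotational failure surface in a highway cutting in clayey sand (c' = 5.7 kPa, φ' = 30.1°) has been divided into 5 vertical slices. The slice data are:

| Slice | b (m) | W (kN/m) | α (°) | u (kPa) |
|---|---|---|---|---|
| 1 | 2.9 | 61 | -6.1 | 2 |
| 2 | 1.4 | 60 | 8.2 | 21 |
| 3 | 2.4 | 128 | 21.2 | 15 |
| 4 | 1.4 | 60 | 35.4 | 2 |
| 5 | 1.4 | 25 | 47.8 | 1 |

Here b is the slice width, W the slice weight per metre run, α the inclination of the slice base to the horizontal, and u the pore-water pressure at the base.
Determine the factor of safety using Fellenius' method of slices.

FS = 1.89

Ordinary method of slices: FS = Σ[c'·Δl_i + (W_i cosα_i − u_i·Δl_i)·tanφ'] / Σ W_i sinα_i, with Δl_i = b_i / cosα_i.
Slice 1: Δl = 2.9/cos(-6.1°) = 2.917 m; N'_1 = 61·cos(-6.1°) − 2·2.917 = 54.8; c'Δl = 16.62; W sinα = -6.5
Slice 2: Δl = 1.4/cos8.2° = 1.414 m; N'_2 = 60·cos8.2° − 21·1.414 = 29.7; c'Δl = 8.06; W sinα = 8.6
Slice 3: Δl = 2.4/cos21.2° = 2.574 m; N'_3 = 128·cos21.2° − 15·2.574 = 80.7; c'Δl = 14.67; W sinα = 46.3
Slice 4: Δl = 1.4/cos35.4° = 1.718 m; N'_4 = 60·cos35.4° − 2·1.718 = 45.5; c'Δl = 9.79; W sinα = 34.8
Slice 5: Δl = 1.4/cos47.8° = 2.084 m; N'_5 = 25·cos47.8° − 1·2.084 = 14.7; c'Δl = 11.88; W sinα = 18.5
Σc'Δl = 61.0 kN/m; ΣN' = 225.4 kN/m; ΣW sinα = 101.6 kN/m
Resisting = 61.0 + 225.4·tan30.1° = 61.0 + 130.7 = 191.7 kN/m
FS = 191.7 / 101.6 = 1.886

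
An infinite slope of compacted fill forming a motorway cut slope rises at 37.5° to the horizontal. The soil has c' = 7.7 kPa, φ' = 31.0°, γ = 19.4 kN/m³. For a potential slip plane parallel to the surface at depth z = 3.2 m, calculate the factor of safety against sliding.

For an infinite slope with a slip plane parallel to the surface (no pore pressure): FS = [c' + γz cos²β tanφ'] / [γz sinβ cosβ].
γz = 19.4·3.2 = 62.08 kN/m²
Numerator = 7.7 + 62.08·cos²37.5°·tan31.0° = 7.7 + 62.08·0.6294·0.6009 = 31.178 kPa
Denominator = 62.08·sin37.5°·cos37.5° = 62.08·0.6088·0.7934 = 29.982 kPa
FS = 31.178 / 29.982 = 1.040

FS = 1.04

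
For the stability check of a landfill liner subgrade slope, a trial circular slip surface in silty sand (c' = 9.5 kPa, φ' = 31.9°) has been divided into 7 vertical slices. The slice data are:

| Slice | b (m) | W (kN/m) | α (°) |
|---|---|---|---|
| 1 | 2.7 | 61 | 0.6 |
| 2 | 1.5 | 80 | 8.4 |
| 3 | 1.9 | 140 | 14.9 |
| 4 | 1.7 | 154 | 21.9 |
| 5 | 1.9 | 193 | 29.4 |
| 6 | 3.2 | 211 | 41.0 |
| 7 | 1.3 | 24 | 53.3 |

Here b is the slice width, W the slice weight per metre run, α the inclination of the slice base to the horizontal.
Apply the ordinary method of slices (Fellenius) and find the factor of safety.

FS = 1.76

Ordinary method of slices: FS = Σ[c'·Δl_i + (W_i cosα_i)·tanφ'] / Σ W_i sinα_i, with Δl_i = b_i / cosα_i.
Slice 1: Δl = 2.7/cos0.6° = 2.700 m; N'_1 = 61·cos0.6° = 61.0; c'Δl = 25.65; W sinα = 0.6
Slice 2: Δl = 1.5/cos8.4° = 1.516 m; N'_2 = 80·cos8.4° = 79.1; c'Δl = 14.40; W sinα = 11.7
Slice 3: Δl = 1.9/cos14.9° = 1.966 m; N'_3 = 140·cos14.9° = 135.3; c'Δl = 18.68; W sinα = 36.0
Slice 4: Δl = 1.7/cos21.9° = 1.832 m; N'_4 = 154·cos21.9° = 142.9; c'Δl = 17.41; W sinα = 57.4
Slice 5: Δl = 1.9/cos29.4° = 2.181 m; N'_5 = 193·cos29.4° = 168.1; c'Δl = 20.72; W sinα = 94.7
Slice 6: Δl = 3.2/cos41.0° = 4.240 m; N'_6 = 211·cos41.0° = 159.2; c'Δl = 40.28; W sinα = 138.4
Slice 7: Δl = 1.3/cos53.3° = 2.175 m; N'_7 = 24·cos53.3° = 14.3; c'Δl = 20.67; W sinα = 19.2
Σc'Δl = 157.8 kN/m; ΣN' = 760.0 kN/m; ΣW sinα = 358.2 kN/m
Resisting = 157.8 + 760.0·tan31.9° = 157.8 + 473.1 = 630.9 kN/m
FS = 630.9 / 358.2 = 1.761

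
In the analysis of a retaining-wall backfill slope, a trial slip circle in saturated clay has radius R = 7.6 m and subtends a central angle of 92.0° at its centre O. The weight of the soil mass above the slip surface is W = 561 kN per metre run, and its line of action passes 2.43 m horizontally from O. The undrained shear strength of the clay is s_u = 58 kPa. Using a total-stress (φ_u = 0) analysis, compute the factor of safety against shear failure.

Taking moments about the centre O, the resisting moment is provided by the undrained shear strength acting along the arc:
Arc length L_a = R·θ = 7.6·(92.0°·π/180) = 7.6·1.6057 = 12.20 m
M_R = s_u·L_a·R = 58·12.20·7.6 = 5379.2 kN·m/m
M_D = W·d = 561·2.43 = 1363.2 kN·m/m
FS = M_R / M_D = 5379.2 / 1363.2 = 3.946

FS = 3.95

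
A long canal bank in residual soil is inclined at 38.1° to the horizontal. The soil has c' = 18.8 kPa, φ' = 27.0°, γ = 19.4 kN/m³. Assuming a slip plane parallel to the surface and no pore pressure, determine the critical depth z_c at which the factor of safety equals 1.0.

z_c = 5.70 m

Setting FS = 1.00 in FS = [c' + γz cos²β tanφ'] / [γz sinβ cosβ] and solving for z:
z = c' / [γ cosβ (FS·sinβ − cosβ·tanφ')]
  = 18.8 / [19.4·cos38.1°·(1.00·sin38.1° − cos38.1°·tan27.0°)]
  = 18.8 / [19.4·0.7869·(1.00·0.6170 − 0.7869·0.5095)]
  = 18.8 / 3.2987 = 5.699 m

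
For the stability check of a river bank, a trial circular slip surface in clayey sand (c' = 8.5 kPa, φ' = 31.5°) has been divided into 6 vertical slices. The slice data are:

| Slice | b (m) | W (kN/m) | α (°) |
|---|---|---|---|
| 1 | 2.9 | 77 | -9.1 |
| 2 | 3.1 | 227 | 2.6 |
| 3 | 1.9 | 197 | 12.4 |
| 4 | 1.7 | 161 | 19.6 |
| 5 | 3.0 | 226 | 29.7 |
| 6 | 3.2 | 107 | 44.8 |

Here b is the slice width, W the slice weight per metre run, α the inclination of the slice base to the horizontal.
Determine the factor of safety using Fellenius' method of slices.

Ordinary method of slices: FS = Σ[c'·Δl_i + (W_i cosα_i)·tanφ'] / Σ W_i sinα_i, with Δl_i = b_i / cosα_i.
Slice 1: Δl = 2.9/cos(-9.1°) = 2.937 m; N'_1 = 77·cos(-9.1°) = 76.0; c'Δl = 24.96; W sinα = -12.2
Slice 2: Δl = 3.1/cos2.6° = 3.103 m; N'_2 = 227·cos2.6° = 226.8; c'Δl = 26.38; W sinα = 10.3
Slice 3: Δl = 1.9/cos12.4° = 1.945 m; N'_3 = 197·cos12.4° = 192.4; c'Δl = 16.54; W sinα = 42.3
Slice 4: Δl = 1.7/cos19.6° = 1.805 m; N'_4 = 161·cos19.6° = 151.7; c'Δl = 15.34; W sinα = 54.0
Slice 5: Δl = 3.0/cos29.7° = 3.454 m; N'_5 = 226·cos29.7° = 196.3; c'Δl = 29.36; W sinα = 112.0
Slice 6: Δl = 3.2/cos44.8° = 4.510 m; N'_6 = 107·cos44.8° = 75.9; c'Δl = 38.33; W sinα = 75.4
Σc'Δl = 150.9 kN/m; ΣN' = 919.1 kN/m; ΣW sinα = 281.8 kN/m
Resisting = 150.9 + 919.1·tan31.5° = 150.9 + 563.2 = 714.1 kN/m
FS = 714.1 / 281.8 = 2.534

FS = 2.53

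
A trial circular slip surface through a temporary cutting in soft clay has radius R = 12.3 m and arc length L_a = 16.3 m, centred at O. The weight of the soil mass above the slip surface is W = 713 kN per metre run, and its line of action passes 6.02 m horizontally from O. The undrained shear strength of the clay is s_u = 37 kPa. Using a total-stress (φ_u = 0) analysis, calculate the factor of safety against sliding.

FS = 1.73

Taking moments about the centre O, the resisting moment is provided by the undrained shear strength acting along the arc:
M_R = s_u·L_a·R = 37·16.30·12.3 = 7418.1 kN·m/m
M_D = W·d = 713·6.02 = 4292.3 kN·m/m
FS = M_R / M_D = 7418.1 / 4292.3 = 1.728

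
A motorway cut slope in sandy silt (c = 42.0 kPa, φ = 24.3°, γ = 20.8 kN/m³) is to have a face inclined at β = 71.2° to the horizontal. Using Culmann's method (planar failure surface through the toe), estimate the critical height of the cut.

H_c = 22.00 m

Culmann's analysis gives the critical failure plane at α_cr = (β + φ)/2 = (71.2 + 24.3)/2 = 47.8°, and the critical height
H_c = (4c/γ) · sinβ cosφ / [1 − cos(β − φ)]
    = (4·42.0/20.8) · sin71.2°·cos24.3° / [1 − cos(46.9°)]
    = 8.077 · 0.9466·0.9114 / [1 − 0.6833]
    = 8.077 · 0.8628 / 0.3167
    = 22.00 m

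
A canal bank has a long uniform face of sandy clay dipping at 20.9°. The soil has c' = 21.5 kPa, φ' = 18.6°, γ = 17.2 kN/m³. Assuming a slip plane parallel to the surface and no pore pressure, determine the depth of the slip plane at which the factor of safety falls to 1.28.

Setting FS = 1.28 in FS = [c' + γz cos²β tanφ'] / [γz sinβ cosβ] and solving for z:
z = c' / [γ cosβ (FS·sinβ − cosβ·tanφ')]
  = 21.5 / [17.2·cos20.9°·(1.28·sin20.9° − cos20.9°·tan18.6°)]
  = 21.5 / [17.2·0.9342·(1.28·0.3567 − 0.9342·0.3365)]
  = 21.5 / 2.2854 = 9.408 m

z = 9.41 m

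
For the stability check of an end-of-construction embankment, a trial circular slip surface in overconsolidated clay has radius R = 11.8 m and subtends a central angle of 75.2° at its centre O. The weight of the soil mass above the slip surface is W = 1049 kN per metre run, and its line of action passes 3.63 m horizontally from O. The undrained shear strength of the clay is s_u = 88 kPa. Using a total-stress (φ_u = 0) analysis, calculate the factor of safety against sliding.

FS = 4.22

Taking moments about the centre O, the resisting moment is provided by the undrained shear strength acting along the arc:
Arc length L_a = R·θ = 11.8·(75.2°·π/180) = 11.8·1.3125 = 15.49 m
M_R = s_u·L_a·R = 88·15.49·11.8 = 16082.1 kN·m/m
M_D = W·d = 1049·3.63 = 3807.9 kN·m/m
FS = M_R / M_D = 16082.1 / 3807.9 = 4.223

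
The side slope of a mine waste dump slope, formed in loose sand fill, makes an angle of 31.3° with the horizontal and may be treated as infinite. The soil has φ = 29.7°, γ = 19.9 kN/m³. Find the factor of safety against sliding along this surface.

FS = 0.94

For a dry cohesionless infinite slope the factor of safety is FS = tanφ / tanβ.
FS = tan29.7° / tan31.3° = 0.5704 / 0.6080 = 0.938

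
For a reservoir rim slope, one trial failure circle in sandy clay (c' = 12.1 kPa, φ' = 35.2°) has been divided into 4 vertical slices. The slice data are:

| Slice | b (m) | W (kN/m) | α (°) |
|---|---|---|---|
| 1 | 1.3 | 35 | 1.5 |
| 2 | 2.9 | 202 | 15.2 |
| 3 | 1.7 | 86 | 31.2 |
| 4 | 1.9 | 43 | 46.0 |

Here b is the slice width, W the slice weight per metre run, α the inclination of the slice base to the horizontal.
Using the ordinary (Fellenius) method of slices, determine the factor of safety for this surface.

Ordinary method of slices: FS = Σ[c'·Δl_i + (W_i cosα_i)·tanφ'] / Σ W_i sinα_i, with Δl_i = b_i / cosα_i.
Slice 1: Δl = 1.3/cos1.5° = 1.300 m; N'_1 = 35·cos1.5° = 35.0; c'Δl = 15.74; W sinα = 0.9
Slice 2: Δl = 2.9/cos15.2° = 3.005 m; N'_2 = 202·cos15.2° = 194.9; c'Δl = 36.36; W sinα = 53.0
Slice 3: Δl = 1.7/cos31.2° = 1.987 m; N'_3 = 86·cos31.2° = 73.6; c'Δl = 24.05; W sinα = 44.6
Slice 4: Δl = 1.9/cos46.0° = 2.735 m; N'_4 = 43·cos46.0° = 29.9; c'Δl = 33.10; W sinα = 30.9
Σc'Δl = 109.2 kN/m; ΣN' = 333.4 kN/m; ΣW sinα = 129.4 kN/m
Resisting = 109.2 + 333.4·tan35.2° = 109.2 + 235.2 = 344.4 kN/m
FS = 344.4 / 129.4 = 2.662

FS = 2.66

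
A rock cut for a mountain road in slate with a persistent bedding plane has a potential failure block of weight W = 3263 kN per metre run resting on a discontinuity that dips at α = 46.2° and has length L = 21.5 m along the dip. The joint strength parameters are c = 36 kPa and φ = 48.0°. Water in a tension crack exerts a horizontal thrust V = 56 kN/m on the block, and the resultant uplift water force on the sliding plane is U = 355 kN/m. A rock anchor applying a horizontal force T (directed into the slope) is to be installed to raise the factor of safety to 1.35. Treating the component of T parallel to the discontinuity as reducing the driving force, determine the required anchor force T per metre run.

T = 224 kN/m

Resolving forces along and normal to the sliding plane, with the horizontal anchor force T adding T·sinα to the effective normal force and T·cosα acting up the plane against the driving force:
FS = [cL + (W cosα − U − V sinα + T sinα) tanφ] / [W sinα + V cosα − T cosα]
Without the anchor: N' = 1863.0 kN/m, driving T_d = 2393.9 kN/m, resisting R = 36·21.5 + 1863.0·tan48.0° = 2843.1 kN/m, FS = 1.19.
Setting FS = 1.35 and solving for T:
1.35·(2393.9 − T cos46.2°) = 2843.1 + T sin46.2°·tan48.0°
T·(sin46.2°·tan48.0° + 1.35·cos46.2°) = 1.35·2393.9 − 2843.1
T·(0.7218·1.1106 + 1.35·0.6921) = 3231.7 − 2843.1 = 388.6
T·1.7360 = 388.6
T = 223.8 kN/m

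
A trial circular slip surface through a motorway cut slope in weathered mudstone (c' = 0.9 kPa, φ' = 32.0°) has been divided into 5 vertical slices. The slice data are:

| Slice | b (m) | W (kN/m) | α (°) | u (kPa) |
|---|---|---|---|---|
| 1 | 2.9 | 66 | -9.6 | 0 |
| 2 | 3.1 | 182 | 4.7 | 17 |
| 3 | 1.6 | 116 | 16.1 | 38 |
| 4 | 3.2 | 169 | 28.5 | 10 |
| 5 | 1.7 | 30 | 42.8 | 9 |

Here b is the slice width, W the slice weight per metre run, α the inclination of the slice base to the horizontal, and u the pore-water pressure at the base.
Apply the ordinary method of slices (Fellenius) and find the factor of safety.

FS = 1.71

Ordinary method of slices: FS = Σ[c'·Δl_i + (W_i cosα_i − u_i·Δl_i)·tanφ'] / Σ W_i sinα_i, with Δl_i = b_i / cosα_i.
Slice 1: Δl = 2.9/cos(-9.6°) = 2.941 m; N'_1 = 66·cos(-9.6°) − 0·2.941 = 65.1; c'Δl = 2.65; W sinα = -11.0
Slice 2: Δl = 3.1/cos4.7° = 3.110 m; N'_2 = 182·cos4.7° − 17·3.110 = 128.5; c'Δl = 2.80; W sinα = 14.9
Slice 3: Δl = 1.6/cos16.1° = 1.665 m; N'_3 = 116·cos16.1° − 38·1.665 = 48.2; c'Δl = 1.50; W sinα = 32.2
Slice 4: Δl = 3.2/cos28.5° = 3.641 m; N'_4 = 169·cos28.5° − 10·3.641 = 112.1; c'Δl = 3.28; W sinα = 80.6
Slice 5: Δl = 1.7/cos42.8° = 2.317 m; N'_5 = 30·cos42.8° − 9·2.317 = 1.2; c'Δl = 2.09; W sinα = 20.4
Σc'Δl = 12.3 kN/m; ΣN' = 355.0 kN/m; ΣW sinα = 137.1 kN/m
Resisting = 12.3 + 355.0·tan32.0° = 12.3 + 221.8 = 234.1 kN/m
FS = 234.1 / 137.1 = 1.708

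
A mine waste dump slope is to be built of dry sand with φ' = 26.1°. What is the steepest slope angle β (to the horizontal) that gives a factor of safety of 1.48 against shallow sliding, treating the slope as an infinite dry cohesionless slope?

β = 18.3°

For an infinite dry cohesionless slope FS = tanφ'/tanβ, so tanβ = tanφ' / FS.
tanβ = tan26.1° / 1.48 = 0.4899 / 1.48 = 0.3310
β = arctan(0.3310) = 18.32°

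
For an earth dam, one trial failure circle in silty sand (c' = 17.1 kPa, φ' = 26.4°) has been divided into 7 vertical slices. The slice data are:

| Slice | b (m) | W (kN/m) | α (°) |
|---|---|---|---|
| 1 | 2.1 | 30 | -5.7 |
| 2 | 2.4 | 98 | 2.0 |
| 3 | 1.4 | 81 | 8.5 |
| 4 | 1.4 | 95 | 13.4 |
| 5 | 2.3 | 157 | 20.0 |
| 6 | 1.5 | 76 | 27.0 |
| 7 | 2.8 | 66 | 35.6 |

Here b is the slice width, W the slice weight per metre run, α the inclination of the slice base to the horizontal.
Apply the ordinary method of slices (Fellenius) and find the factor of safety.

Ordinary method of slices: FS = Σ[c'·Δl_i + (W_i cosα_i)·tanφ'] / Σ W_i sinα_i, with Δl_i = b_i / cosα_i.
Slice 1: Δl = 2.1/cos(-5.7°) = 2.110 m; N'_1 = 30·cos(-5.7°) = 29.9; c'Δl = 36.09; W sinα = -3.0
Slice 2: Δl = 2.4/cos2.0° = 2.401 m; N'_2 = 98·cos2.0° = 97.9; c'Δl = 41.07; W sinα = 3.4
Slice 3: Δl = 1.4/cos8.5° = 1.416 m; N'_3 = 81·cos8.5° = 80.1; c'Δl = 24.21; W sinα = 12.0
Slice 4: Δl = 1.4/cos13.4° = 1.439 m; N'_4 = 95·cos13.4° = 92.4; c'Δl = 24.61; W sinα = 22.0
Slice 5: Δl = 2.3/cos20.0° = 2.448 m; N'_5 = 157·cos20.0° = 147.5; c'Δl = 41.85; W sinα = 53.7
Slice 6: Δl = 1.5/cos27.0° = 1.683 m; N'_6 = 76·cos27.0° = 67.7; c'Δl = 28.79; W sinα = 34.5
Slice 7: Δl = 2.8/cos35.6° = 3.444 m; N'_7 = 66·cos35.6° = 53.7; c'Δl = 58.89; W sinα = 38.4
Σc'Δl = 255.5 kN/m; ΣN' = 569.2 kN/m; ΣW sinα = 161.0 kN/m
Resisting = 255.5 + 569.2·tan26.4° = 255.5 + 282.6 = 538.1 kN/m
FS = 538.1 / 161.0 = 3.341

FS = 3.34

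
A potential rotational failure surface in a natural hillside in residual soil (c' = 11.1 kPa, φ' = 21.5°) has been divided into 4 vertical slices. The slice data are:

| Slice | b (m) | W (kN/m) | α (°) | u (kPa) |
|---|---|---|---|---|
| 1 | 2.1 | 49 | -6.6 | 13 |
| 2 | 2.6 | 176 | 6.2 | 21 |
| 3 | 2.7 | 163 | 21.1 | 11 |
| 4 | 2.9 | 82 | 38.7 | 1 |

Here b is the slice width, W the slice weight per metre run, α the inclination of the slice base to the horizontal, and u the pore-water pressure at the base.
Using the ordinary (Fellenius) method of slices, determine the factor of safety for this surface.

FS = 2.05

Ordinary method of slices: FS = Σ[c'·Δl_i + (W_i cosα_i − u_i·Δl_i)·tanφ'] / Σ W_i sinα_i, with Δl_i = b_i / cosα_i.
Slice 1: Δl = 2.1/cos(-6.6°) = 2.114 m; N'_1 = 49·cos(-6.6°) − 13·2.114 = 21.2; c'Δl = 23.47; W sinα = -5.6
Slice 2: Δl = 2.6/cos6.2° = 2.615 m; N'_2 = 176·cos6.2° − 21·2.615 = 120.0; c'Δl = 29.03; W sinα = 19.0
Slice 3: Δl = 2.7/cos21.1° = 2.894 m; N'_3 = 163·cos21.1° − 11·2.894 = 120.2; c'Δl = 32.12; W sinα = 58.7
Slice 4: Δl = 2.9/cos38.7° = 3.716 m; N'_4 = 82·cos38.7° − 1·3.716 = 60.3; c'Δl = 41.25; W sinα = 51.3
Σc'Δl = 125.9 kN/m; ΣN' = 321.8 kN/m; ΣW sinα = 123.3 kN/m
Resisting = 125.9 + 321.8·tan21.5° = 125.9 + 126.7 = 252.6 kN/m
FS = 252.6 / 123.3 = 2.048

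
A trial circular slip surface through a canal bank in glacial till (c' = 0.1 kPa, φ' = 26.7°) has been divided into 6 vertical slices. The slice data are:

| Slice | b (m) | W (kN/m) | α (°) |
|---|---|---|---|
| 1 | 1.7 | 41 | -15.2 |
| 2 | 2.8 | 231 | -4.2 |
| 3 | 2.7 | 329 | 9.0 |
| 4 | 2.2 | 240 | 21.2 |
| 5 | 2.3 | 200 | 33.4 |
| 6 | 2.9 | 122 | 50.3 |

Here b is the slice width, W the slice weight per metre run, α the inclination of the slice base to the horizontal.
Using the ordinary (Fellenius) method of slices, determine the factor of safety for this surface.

FS = 1.71

Ordinary method of slices: FS = Σ[c'·Δl_i + (W_i cosα_i)·tanφ'] / Σ W_i sinα_i, with Δl_i = b_i / cosα_i.
Slice 1: Δl = 1.7/cos(-15.2°) = 1.762 m; N'_1 = 41·cos(-15.2°) = 39.6; c'Δl = 0.18; W sinα = -10.7
Slice 2: Δl = 2.8/cos(-4.2°) = 2.808 m; N'_2 = 231·cos(-4.2°) = 230.4; c'Δl = 0.28; W sinα = -16.9
Slice 3: Δl = 2.7/cos9.0° = 2.734 m; N'_3 = 329·cos9.0° = 324.9; c'Δl = 0.27; W sinα = 51.5
Slice 4: Δl = 2.2/cos21.2° = 2.360 m; N'_4 = 240·cos21.2° = 223.8; c'Δl = 0.24; W sinα = 86.8
Slice 5: Δl = 2.3/cos33.4° = 2.755 m; N'_5 = 200·cos33.4° = 167.0; c'Δl = 0.28; W sinα = 110.1
Slice 6: Δl = 2.9/cos50.3° = 4.540 m; N'_6 = 122·cos50.3° = 77.9; c'Δl = 0.45; W sinα = 93.9
Σc'Δl = 1.7 kN/m; ΣN' = 1063.6 kN/m; ΣW sinα = 314.6 kN/m
Resisting = 1.7 + 1063.6·tan26.7° = 1.7 + 534.9 = 536.6 kN/m
FS = 536.6 / 314.6 = 1.706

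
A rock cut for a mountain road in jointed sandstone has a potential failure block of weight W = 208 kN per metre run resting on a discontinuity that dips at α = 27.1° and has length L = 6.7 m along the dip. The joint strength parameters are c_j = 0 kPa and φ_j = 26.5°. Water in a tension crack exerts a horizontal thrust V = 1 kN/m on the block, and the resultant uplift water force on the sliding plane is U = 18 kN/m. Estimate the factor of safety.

FS = 0.87

Resolving the block weight along and normal to the plane and applying the Mohr–Coulomb strength on the joint:
N' = W cosα − U − V sinα = 208·cos27.1° − 18 − 1·sin27.1° = 166.7 kN/m
Driving force T = W sinα + V cosα = 208·sin27.1° + 1·cos27.1° = 95.6 kN/m
Resisting force R = c_j·L + N'·tanφ_j = 0·6.7 + 166.7·tan26.5° = 0.0 + 83.1 = 83.1 kN/m
FS = R / T = 83.1 / 95.6 = 0.869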